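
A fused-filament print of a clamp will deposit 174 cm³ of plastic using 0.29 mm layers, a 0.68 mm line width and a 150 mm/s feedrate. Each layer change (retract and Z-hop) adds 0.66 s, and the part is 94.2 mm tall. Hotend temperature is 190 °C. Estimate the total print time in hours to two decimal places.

Line area = 0.29 × 0.68 = 0.1972 mm².
Path length: 174000 mm³ / 0.1972 mm² → 882352.9 mm.
Time extruding: 882352.9 / 150 → 5882.4 s.
Number of layers: 94.2 / 0.29 → 325 (rounded up).
Non-print overhead = 325 × 0.66, so 214.5 s.
Total = 5882.4 + 214.5 = 6096.9 s = 1.69 hours.

1.69 hours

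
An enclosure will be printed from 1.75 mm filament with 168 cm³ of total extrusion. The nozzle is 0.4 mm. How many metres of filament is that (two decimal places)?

69.85 m

A = π r² = π × 0.875² = 2.4053 mm².
Length = 168 cm³ / 2.4053 mm² = 168000 / 2.4053 = 69845.76 mm = 69.85 m.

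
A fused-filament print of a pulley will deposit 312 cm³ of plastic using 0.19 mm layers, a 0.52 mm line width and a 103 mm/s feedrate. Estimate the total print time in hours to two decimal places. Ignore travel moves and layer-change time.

Bead cross-section = 0.19 × 0.52, so 0.0988 mm².
Total extruded path = 312000/0.0988 = 3157894.7 mm.
Time extruding = 3157894.7 / 103, so 30659.2 s.
Converting: 30659.2 s = 8.52 hours.

8.52 hours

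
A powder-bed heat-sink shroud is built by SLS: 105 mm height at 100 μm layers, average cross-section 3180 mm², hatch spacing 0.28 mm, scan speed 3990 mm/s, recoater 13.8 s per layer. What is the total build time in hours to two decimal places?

4.86 hours

Layer count = ceil(105 / 0.1) = 1050.
Per-layer scan distance = 3180 / 0.28, so 11357.1 mm.
Scan time per layer = 11357.1 / 3990, so 2.8464 s.
Per-layer time: 2.8464 + 13.8 → 16.6464 s.
Build time = 1050 × 16.6464 = 17478.72 s = 4.86 hours.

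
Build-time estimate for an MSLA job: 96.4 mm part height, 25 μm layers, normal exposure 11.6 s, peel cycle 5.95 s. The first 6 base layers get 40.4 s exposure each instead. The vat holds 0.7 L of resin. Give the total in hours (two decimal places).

18.85 hours

Number of layers: 96.4 / 0.025 → 3856 (rounded up).
Bottom layers = 6 × (40.4 + 5.95) = 278.1 s.
Remaining layers: 3850 × (11.6 + 5.95) → 67567.5 s.
Sum: 278.1 + 67567.5 = 67845.6 s → 18.85 hours.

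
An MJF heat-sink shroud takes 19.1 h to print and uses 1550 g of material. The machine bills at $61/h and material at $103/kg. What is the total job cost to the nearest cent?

$1324.75

Time charge = 61 × 19.1 = $1165.10.
Material charge = 103 × 1550/1000 = $159.65.
Total = 1165.10 + 159.65 = $1324.75.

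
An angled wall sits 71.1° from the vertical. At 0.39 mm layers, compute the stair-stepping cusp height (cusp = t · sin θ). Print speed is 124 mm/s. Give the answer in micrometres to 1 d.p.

Cusp = layer height × sin(71.1°) = 0.39 × 0.9461 = 0.368979 mm = 369.0 μm.

369.0 μm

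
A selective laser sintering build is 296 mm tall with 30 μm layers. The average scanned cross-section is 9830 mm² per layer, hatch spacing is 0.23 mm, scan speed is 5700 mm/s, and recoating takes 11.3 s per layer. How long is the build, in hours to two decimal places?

51.52 hours

Layer count = ceil(296 / 0.03) = 9867.
Hatch length per layer = 9830 / 0.23, so 42739.1 mm.
Scan time per layer: 42739.1 / 5700 → 7.4981 s.
Per-layer time: 7.4981 + 11.3 → 18.7981 s.
Total: 9867 × 18.7981 s = 185480.8527 s → 51.52 hours.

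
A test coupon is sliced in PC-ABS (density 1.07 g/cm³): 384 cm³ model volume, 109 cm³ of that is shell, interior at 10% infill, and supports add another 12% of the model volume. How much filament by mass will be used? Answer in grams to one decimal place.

195.4 g

Infill region = 384 − 109, so 275 cm³.
Infill deposited: 0.10 × 275 → 27.5 cm³.
Support = 0.12 × 384, so 46.08 cm³.
Total printed volume: 109 + 27.5 + 46.08 → 182.58 cm³.
Mass: 182.58 × 1.07 → 195.3606 g.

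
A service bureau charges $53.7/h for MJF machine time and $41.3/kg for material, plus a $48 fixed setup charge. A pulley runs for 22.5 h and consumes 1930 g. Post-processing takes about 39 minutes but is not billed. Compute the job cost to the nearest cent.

$1335.96

Machine cost = 53.7 × 22.5, so $1208.25.
Feedstock cost: 41.3 × 1930/1000 → $79.709.
Total = 1208.25 + 79.709 + 48 = 1335.959 ≈ $1335.96.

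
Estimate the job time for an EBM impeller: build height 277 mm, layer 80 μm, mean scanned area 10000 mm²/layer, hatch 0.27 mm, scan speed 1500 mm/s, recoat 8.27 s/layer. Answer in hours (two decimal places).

31.71 hours

Layers = ⌈277/0.08⌉ = 3463.
Per-layer scan distance: 10000 / 0.27 → 37037 mm.
Scan time per layer: 37037 / 1500 → 24.6913 s.
Time per layer = 24.6913 + 8.27 = 32.9613 s.
Total: 3463 × 32.9613 s = 114144.9819 s → 31.71 hours.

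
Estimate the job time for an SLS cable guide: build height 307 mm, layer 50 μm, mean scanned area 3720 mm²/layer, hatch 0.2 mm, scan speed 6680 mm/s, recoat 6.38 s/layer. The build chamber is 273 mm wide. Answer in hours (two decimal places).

Layer count = ceil(307 / 0.05) = 6140.
Per-layer scan distance = 3720 / 0.2 = 18600 mm.
Per-layer scan time: 18600 / 6680 → 2.7844 s.
Layer cycle = 2.7844 + 6.38, so 9.1644 s.
Build time = 6140 × 9.1644 = 56269.416 s = 15.63 hours.

15.63 hours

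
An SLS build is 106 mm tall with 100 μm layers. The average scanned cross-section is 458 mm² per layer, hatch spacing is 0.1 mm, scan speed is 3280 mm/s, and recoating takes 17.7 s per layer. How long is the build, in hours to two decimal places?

Layers = ⌈106/0.1⌉ = 1060.
Scan path per layer = 458 / 0.1 = 4580 mm.
Laser time per layer = 4580 / 3280 = 1.3963 s.
Per-layer time: 1.3963 + 17.7 → 19.0963 s.
Total: 1060 × 19.0963 s = 20242.078 s → 5.62 hours.

5.62 hours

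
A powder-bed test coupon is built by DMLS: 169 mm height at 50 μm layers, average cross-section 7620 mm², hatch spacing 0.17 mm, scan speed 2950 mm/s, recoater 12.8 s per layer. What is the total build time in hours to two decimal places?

Layer count = ceil(169 / 0.05) = 3380.
Per-layer scan distance = 7620 / 0.17, so 44823.5 mm.
Per-layer scan time = 44823.5 / 2950, so 15.1944 s.
Per-layer time: 15.1944 + 12.8 → 27.9944 s.
3380 layers × 27.9944 s/layer = 94621.072 s, i.e. 26.28 hours.

26.28 hours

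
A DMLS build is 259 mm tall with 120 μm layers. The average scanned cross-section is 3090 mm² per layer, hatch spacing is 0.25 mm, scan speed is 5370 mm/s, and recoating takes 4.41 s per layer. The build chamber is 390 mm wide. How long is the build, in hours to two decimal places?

Number of layers: 259 / 0.12 → 2159 (rounded up).
Scan path per layer = 3090 / 0.25 = 12360 mm.
Scan time per layer = 12360 / 5370, so 2.3017 s.
Layer cycle = 2.3017 + 4.41, so 6.7117 s.
Build time = 2159 × 6.7117 = 14490.5603 s = 4.03 hours.

4.03 hours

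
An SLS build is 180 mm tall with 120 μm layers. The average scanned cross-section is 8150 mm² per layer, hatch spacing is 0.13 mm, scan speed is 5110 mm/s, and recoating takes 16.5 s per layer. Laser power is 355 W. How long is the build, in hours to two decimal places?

Layer count = ceil(180 / 0.12) = 1500.
Hatch length per layer: 8150 / 0.13 → 62692.3 mm.
Per-layer scan time = 62692.3 / 5110, so 12.2686 s.
Per-layer time = 12.2686 + 16.5 = 28.7686 s.
1500 layers × 28.7686 s/layer = 43152.9 s, i.e. 11.99 hours.

11.99 hours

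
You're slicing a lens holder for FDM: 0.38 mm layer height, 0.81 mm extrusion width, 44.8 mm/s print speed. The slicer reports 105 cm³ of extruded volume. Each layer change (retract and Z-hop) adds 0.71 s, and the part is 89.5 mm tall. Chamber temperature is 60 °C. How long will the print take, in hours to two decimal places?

Bead cross-section = 0.38 × 0.81 = 0.3078 mm².
Path length: 105000 mm³ / 0.3078 mm² → 341130.6 mm.
Print-move time = 341130.6 / 44.8, so 7614.5 s.
Layers = ⌈89.5/0.38⌉ = 236.
Non-print overhead = 236 × 0.71 = 167.56 s.
Total = 7614.5 + 167.56 = 7782.06 s = 2.16 hours.

2.16 hours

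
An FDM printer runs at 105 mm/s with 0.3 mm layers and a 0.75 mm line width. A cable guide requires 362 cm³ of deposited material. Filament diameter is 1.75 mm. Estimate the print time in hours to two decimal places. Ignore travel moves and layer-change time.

4.26 hours

Line area = 0.3 × 0.75 = 0.225 mm².
Path length: 362000 mm³ / 0.225 mm² → 1608888.9 mm.
Extrusion time = 1608888.9 / 105, so 15322.8 s.
15322.8 s = 4.26 hours.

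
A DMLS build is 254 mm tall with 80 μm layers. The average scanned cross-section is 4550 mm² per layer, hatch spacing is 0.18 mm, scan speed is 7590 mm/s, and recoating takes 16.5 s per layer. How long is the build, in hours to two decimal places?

Layers = ⌈254/0.08⌉ = 3175.
Scan path per layer = 4550 / 0.18, so 25277.8 mm.
Per-layer scan time: 25277.8 / 7590 → 3.3304 s.
Per-layer time = 3.3304 + 16.5 = 19.8304 s.
3175 layers × 19.8304 s/layer = 62961.52 s, i.e. 17.49 hours.

17.49 hours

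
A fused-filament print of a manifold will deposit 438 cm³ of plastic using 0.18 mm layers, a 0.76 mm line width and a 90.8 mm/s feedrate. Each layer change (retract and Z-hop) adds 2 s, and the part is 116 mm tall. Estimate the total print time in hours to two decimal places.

Line area = 0.18 × 0.76, so 0.1368 mm².
Toolpath length = 438 cm³ / 0.1368 mm² = 438000 / 0.1368 = 3201754.4 mm.
Time extruding = 3201754.4 / 90.8 = 35261.6 s.
Number of layers: 116 / 0.18 → 645 (rounded up).
Non-print overhead: 645 × 2 → 1290 s.
Altogether 35261.6 + 1290 = 36551.6 s, i.e. 10.15 hours.

10.15 hours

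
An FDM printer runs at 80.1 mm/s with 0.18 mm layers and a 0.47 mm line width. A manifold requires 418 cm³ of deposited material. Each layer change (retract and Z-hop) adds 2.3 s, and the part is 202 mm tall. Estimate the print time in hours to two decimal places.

17.85 hours

Line area = 0.18 × 0.47, so 0.0846 mm².
Toolpath length = 418 cm³ / 0.0846 mm² = 418000 / 0.0846 = 4940898.3 mm.
Time extruding = 4940898.3 / 80.1, so 61684.1 s.
Layer count = ceil(202 / 0.18) = 1123.
Z-hop total: 1123 × 2.3 → 2582.9 s.
Total = 61684.1 + 2582.9 = 64267 s = 17.85 hours.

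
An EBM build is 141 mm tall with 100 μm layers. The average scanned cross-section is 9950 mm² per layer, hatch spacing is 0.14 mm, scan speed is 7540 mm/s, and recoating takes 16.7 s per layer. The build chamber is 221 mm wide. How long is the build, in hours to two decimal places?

10.23 hours

Layers = ⌈141/0.1⌉ = 1410.
Hatch length per layer = 9950 / 0.14 = 71071.4 mm.
Per-layer scan time = 71071.4 / 7540 = 9.4259 s.
Time per layer = 9.4259 + 16.7, so 26.1259 s.
Build time = 1410 × 26.1259 = 36837.519 s = 10.23 hours.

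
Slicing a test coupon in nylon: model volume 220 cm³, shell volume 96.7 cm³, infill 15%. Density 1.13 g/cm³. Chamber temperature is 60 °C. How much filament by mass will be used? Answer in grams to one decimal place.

130.2 g

Volume inside the shell = 220 − 96.7 = 123.3 cm³.
Infill deposited = 0.15 × 123.3 = 18.495 cm³.
Total extruded = 96.7 + 18.495, so 115.195 cm³.
Mass = 115.195 × 1.13 = 130.17035 g.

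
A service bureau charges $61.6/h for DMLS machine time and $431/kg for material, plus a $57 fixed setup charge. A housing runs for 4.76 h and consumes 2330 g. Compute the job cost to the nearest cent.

Machine cost = 61.6 × 4.76, so $293.216.
Material charge = 431 × 2330/1000 = $1004.23.
Adding setup: 293.216 + 1004.23 + 57 → 1354.446 ≈ $1354.45.

$1354.45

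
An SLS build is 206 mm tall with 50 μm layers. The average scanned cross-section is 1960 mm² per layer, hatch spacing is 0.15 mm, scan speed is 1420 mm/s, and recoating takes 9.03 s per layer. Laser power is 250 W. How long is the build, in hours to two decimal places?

20.87 hours

Layers = ⌈206/0.05⌉ = 4120.
Scan path per layer: 1960 / 0.15 → 13066.7 mm.
Scan time per layer = 13066.7 / 1420 = 9.2019 s.
Per-layer time = 9.2019 + 9.03, so 18.2319 s.
Build time = 4120 × 18.2319 = 75115.428 s = 20.87 hours.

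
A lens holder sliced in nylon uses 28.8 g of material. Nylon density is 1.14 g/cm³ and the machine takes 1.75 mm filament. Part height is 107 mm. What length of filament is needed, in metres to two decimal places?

Volume = 28.8 g / 1.14 g·cm⁻³ = 25.2632 cm³ = 25263.2 mm³.
A = π r² = π × 0.875² = 2.4053 mm².
L = V/A = 25263.2/2.4053 = 10503.14 mm → 10.50 m.

10.50 m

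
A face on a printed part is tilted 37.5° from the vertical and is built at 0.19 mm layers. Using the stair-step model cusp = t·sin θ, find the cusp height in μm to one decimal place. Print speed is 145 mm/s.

115.7 μm

Cusp = layer height × sin(37.5°) = 0.19 × 0.6088 = 0.115672 mm = 115.7 μm.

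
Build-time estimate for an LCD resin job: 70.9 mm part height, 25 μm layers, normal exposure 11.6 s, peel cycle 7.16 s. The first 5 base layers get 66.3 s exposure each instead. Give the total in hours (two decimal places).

Number of layers: 70.9 / 0.025 → 2836 (rounded up).
Base layers: 5 × (66.3 + 7.16) → 367.3 s.
Normal layers = 2831 × (11.6 + 7.16) = 53109.56 s.
Sum: 367.3 + 53109.56 = 53476.86 s → 14.85 hours.

14.85 hours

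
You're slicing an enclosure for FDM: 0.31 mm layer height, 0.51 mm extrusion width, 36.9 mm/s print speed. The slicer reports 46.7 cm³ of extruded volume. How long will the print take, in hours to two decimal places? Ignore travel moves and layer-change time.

2.22 hours

Bead cross-section = 0.31 × 0.51 = 0.1581 mm².
Total extruded path = 46700/0.1581 = 295382.7 mm.
Time extruding = 295382.7 / 36.9, so 8005 s.
That's 8005 s → 2.22 hours.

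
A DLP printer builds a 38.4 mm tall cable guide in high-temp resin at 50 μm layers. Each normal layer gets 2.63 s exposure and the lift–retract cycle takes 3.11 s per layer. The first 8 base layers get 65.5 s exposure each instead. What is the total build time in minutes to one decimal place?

81.9 minutes

Layer count = ceil(38.4 / 0.05) = 768.
Burn-in layers: 8 × (65.5 + 3.11) → 548.88 s.
Regular layers = 760 × (2.63 + 3.11) = 4362.4 s.
Total = 548.88 + 4362.4 = 4911.28 s = 81.9 minutes.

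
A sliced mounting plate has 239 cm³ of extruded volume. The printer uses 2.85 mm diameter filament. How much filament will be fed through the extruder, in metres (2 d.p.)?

37.46 m

A = π r² = π × 1.425² = 6.3794 mm².
L = 239000 mm³ / 6.3794 mm² = 37464.34 mm, i.e. 37.46 m.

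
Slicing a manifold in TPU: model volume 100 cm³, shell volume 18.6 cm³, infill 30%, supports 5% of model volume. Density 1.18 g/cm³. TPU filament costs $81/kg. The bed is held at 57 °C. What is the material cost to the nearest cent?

Interior volume = 100 − 18.6 = 81.4 cm³.
Infill deposited = 0.30 × 81.4, so 24.42 cm³.
Support = 0.05 × 100 = 5 cm³.
Total extruded = 18.6 + 24.42 + 5, so 48.02 cm³.
Mass: 48.02 × 1.18 → 56.6636 g.
Cost = 56.6636 g / 1000 × $81/kg = $4.59.

$4.59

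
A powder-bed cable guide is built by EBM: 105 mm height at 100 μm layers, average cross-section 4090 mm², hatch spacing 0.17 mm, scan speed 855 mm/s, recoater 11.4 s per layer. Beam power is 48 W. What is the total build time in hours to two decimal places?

Number of layers: 105 / 0.1 → 1050 (rounded up).
Per-layer scan distance = 4090 / 0.17 = 24058.8 mm.
Scan time per layer: 24058.8 / 855 → 28.1389 s.
Layer cycle: 28.1389 + 11.4 → 39.5389 s.
1050 layers × 39.5389 s/layer = 41515.845 s, i.e. 11.53 hours.

11.53 hours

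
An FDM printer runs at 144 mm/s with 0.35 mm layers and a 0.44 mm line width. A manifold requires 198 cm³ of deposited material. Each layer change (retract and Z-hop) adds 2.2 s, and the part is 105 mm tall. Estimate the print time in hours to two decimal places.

Bead cross-section = 0.35 × 0.44, so 0.154 mm².
Path length: 198000 mm³ / 0.154 mm² → 1285714.3 mm.
Extrusion time = 1285714.3 / 144 = 8928.6 s.
Number of layers: 105 / 0.35 → 300 (rounded up).
Non-print overhead: 300 × 2.2 → 660 s.
Altogether 8928.6 + 660 = 9588.6 s, i.e. 2.66 hours.

2.66 hours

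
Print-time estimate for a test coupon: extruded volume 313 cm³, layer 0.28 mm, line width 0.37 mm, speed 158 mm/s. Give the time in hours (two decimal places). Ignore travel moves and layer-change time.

5.31 hours

Line area = 0.28 × 0.37, so 0.1036 mm².
Path length: 313000 mm³ / 0.1036 mm² → 3021235.5 mm.
Print-move time = 3021235.5 / 158, so 19121.7 s.
Converting: 19121.7 s = 5.31 hours.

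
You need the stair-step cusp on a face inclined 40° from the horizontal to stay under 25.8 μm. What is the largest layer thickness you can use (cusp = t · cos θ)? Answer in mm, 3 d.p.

0.034 mm

Layer height = cusp / cos(40°) = 0.0258 / 0.7660 = 0.034 mm.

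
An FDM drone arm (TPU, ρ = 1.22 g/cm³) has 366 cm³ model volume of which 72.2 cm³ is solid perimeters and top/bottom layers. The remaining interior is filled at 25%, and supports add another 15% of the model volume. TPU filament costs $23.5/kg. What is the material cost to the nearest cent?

$5.75

Interior volume: 366 − 72.2 → 293.8 cm³.
Infill deposited = 0.25 × 293.8 = 73.45 cm³.
Support: 0.15 × 366 → 54.9 cm³.
Deposited volume: 72.2 + 73.45 + 54.9 → 200.55 cm³.
Mass = 200.55 × 1.22, so 244.671 g.
At $23.5/kg: 244.671/1000 × 23.5 = $5.75.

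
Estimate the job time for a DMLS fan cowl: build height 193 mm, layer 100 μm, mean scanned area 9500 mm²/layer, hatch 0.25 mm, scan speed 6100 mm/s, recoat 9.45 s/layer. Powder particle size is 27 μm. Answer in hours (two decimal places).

8.41 hours

Layer count = ceil(193 / 0.1) = 1930.
Per-layer scan distance = 9500 / 0.25 = 38000 mm.
Laser time per layer = 38000 / 6100, so 6.2295 s.
Layer cycle: 6.2295 + 9.45 → 15.6795 s.
1930 layers × 15.6795 s/layer = 30261.435 s, i.e. 8.41 hours.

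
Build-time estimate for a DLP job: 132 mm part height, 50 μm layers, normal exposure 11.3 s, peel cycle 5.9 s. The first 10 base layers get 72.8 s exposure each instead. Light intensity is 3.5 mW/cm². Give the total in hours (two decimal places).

12.78 hours

Number of layers: 132 / 0.05 → 2640 (rounded up).
Burn-in layers: 10 × (72.8 + 5.9) → 787 s.
Remaining layers: 2630 × (11.3 + 5.9) → 45236 s.
Sum: 787 + 45236 = 46023 s → 12.78 hours.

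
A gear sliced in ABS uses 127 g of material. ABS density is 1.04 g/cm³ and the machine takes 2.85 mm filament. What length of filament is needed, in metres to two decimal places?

Extruded volume: 127/1.04 = 122.1154 cm³ (122115.4 mm³).
Filament cross-section = π × (2.85/2)² = 6.3794 mm².
Length = 122115.4 / 6.3794 = 19142.15 mm = 19.14 m.

19.14 m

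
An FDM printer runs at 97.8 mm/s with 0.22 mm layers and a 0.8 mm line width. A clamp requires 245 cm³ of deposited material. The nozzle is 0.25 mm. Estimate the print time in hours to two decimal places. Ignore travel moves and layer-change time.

3.95 hours

Line area = 0.22 × 0.8, so 0.176 mm².
Path length: 245000 mm³ / 0.176 mm² → 1392045.5 mm.
Print-move time: 1392045.5 / 97.8 → 14233.6 s.
In the requested units: 14233.6 s = 3.95 hours.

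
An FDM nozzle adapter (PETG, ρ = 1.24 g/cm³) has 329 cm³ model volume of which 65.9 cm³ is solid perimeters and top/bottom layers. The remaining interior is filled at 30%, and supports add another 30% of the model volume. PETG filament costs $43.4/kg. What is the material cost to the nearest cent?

$13.11

Interior volume: 329 − 65.9 → 263.1 cm³.
Infill volume = 0.30 × 263.1, so 78.93 cm³.
Support = 0.30 × 329, so 98.7 cm³.
Total extruded: 65.9 + 78.93 + 98.7 → 243.53 cm³.
Mass: 243.53 × 1.24 → 301.9772 g.
Cost = 301.9772 g / 1000 × $43.4/kg = $13.11.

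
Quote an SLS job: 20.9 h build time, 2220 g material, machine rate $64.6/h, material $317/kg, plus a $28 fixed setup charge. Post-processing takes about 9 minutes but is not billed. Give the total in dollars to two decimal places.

Machine-time cost = 64.6 × 20.9, so $1350.14.
Feedstock cost: 317 × 2220/1000 → $703.74.
Total = 1350.14 + 703.74 + 28 = $2081.88.

$2081.88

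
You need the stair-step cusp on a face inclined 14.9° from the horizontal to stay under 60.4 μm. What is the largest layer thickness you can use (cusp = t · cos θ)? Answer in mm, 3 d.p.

0.063 mm

t = h_c / cos θ = 0.0604 / 0.9664 = 0.063 mm.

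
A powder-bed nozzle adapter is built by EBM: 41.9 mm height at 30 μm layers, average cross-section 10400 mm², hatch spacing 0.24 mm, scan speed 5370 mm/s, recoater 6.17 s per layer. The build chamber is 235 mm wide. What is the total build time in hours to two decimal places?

5.53 hours

Layers = ⌈41.9/0.03⌉ = 1397.
Hatch length per layer: 10400 / 0.24 → 43333.3 mm.
Scan time per layer = 43333.3 / 5370 = 8.0695 s.
Time per layer = 8.0695 + 6.17, so 14.2395 s.
1397 layers × 14.2395 s/layer = 19892.5815 s, i.e. 5.53 hours.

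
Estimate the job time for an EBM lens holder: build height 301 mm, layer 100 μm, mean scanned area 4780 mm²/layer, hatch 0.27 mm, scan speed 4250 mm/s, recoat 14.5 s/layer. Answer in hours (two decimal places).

15.61 hours

Number of layers: 301 / 0.1 → 3010 (rounded up).
Per-layer scan distance: 4780 / 0.27 → 17703.7 mm.
Per-layer scan time = 17703.7 / 4250 = 4.1656 s.
Per-layer time: 4.1656 + 14.5 → 18.6656 s.
3010 layers × 18.6656 s/layer = 56183.456 s, i.e. 15.61 hours.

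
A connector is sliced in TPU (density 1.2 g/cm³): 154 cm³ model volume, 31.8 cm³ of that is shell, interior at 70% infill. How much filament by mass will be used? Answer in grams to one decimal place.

Infill region = 154 − 31.8 = 122.2 cm³.
Infill volume: 0.70 × 122.2 → 85.54 cm³.
Deposited volume = 31.8 + 85.54 = 117.34 cm³.
Mass: 117.34 × 1.2 → 140.808 g.

140.8 g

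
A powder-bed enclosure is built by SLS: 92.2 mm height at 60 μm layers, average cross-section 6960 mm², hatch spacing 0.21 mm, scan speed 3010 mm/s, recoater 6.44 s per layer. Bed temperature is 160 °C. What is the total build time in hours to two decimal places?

Layers = ⌈92.2/0.06⌉ = 1537.
Scan path per layer = 6960 / 0.21, so 33142.9 mm.
Laser time per layer = 33142.9 / 3010, so 11.0109 s.
Layer cycle = 11.0109 + 6.44, so 17.4509 s.
Build time = 1537 × 17.4509 = 26822.0333 s = 7.45 hours.

7.45 hours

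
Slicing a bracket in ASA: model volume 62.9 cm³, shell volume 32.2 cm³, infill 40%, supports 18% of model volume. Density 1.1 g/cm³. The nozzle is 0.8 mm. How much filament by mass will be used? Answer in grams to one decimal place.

Infill region: 62.9 − 32.2 → 30.7 cm³.
Infill deposited = 0.40 × 30.7 = 12.28 cm³.
Support = 0.18 × 62.9 = 11.322 cm³.
Deposited volume = 32.2 + 12.28 + 11.322 = 55.802 cm³.
Mass = 55.802 × 1.1 = 61.3822 g.

61.4 g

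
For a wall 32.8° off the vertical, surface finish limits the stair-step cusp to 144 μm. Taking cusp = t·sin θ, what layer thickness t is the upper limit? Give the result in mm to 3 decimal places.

0.266 mm

sin(32.8°) = 0.5417; t_max = 0.144/0.5417 = 0.266 mm.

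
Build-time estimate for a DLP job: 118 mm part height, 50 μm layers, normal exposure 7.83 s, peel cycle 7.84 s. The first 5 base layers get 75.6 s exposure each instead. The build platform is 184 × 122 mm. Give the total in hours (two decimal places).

Layer count = ceil(118 / 0.05) = 2360.
Bottom layers: 5 × (75.6 + 7.84) → 417.2 s.
Normal layers: 2355 × (7.83 + 7.84) → 36902.85 s.
Sum: 417.2 + 36902.85 = 37320.05 s → 10.37 hours.

10.37 hours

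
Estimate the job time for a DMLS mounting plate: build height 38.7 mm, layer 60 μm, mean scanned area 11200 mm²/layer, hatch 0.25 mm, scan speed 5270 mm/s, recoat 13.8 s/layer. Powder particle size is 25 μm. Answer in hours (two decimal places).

Layer count = ceil(38.7 / 0.06) = 645.
Scan path per layer: 11200 / 0.25 → 44800 mm.
Scan time per layer: 44800 / 5270 → 8.5009 s.
Per-layer time = 8.5009 + 13.8, so 22.3009 s.
Build time = 645 × 22.3009 = 14384.0805 s = 4.00 hours.

4.00 hours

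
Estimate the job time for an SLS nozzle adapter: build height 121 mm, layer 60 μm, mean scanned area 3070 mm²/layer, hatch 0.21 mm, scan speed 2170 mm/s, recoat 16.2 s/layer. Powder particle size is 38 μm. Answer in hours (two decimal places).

12.85 hours

Layers = ⌈121/0.06⌉ = 2017.
Scan path per layer = 3070 / 0.21 = 14619 mm.
Scan time per layer: 14619 / 2170 → 6.7369 s.
Time per layer: 6.7369 + 16.2 → 22.9369 s.
Build time = 2017 × 22.9369 = 46263.7273 s = 12.85 hours.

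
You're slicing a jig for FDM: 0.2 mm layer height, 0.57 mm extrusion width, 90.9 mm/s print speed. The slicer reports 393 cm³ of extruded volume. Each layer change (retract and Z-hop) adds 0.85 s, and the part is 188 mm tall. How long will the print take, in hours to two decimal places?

Bead cross-section = 0.2 × 0.57, so 0.114 mm².
Total extruded path = 393000/0.114 = 3447368.4 mm.
Extrusion time = 3447368.4 / 90.9, so 37924.8 s.
Layer count = ceil(188 / 0.2) = 940.
Z-hop total = 940 × 0.85, so 799 s.
Total = 37924.8 + 799 = 38723.8 s = 10.76 hours.

10.76 hours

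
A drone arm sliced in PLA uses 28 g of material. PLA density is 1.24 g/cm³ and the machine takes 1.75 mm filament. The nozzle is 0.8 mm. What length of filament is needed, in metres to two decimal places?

9.39 m

Extruded volume: 28/1.24 = 22.5806 cm³ (22580.6 mm³).
Cross-section of 1.75 mm filament: π·(1.75/2)² = 2.4053 mm².
L = V/A = 22580.6/2.4053 = 9387.85 mm → 9.39 m.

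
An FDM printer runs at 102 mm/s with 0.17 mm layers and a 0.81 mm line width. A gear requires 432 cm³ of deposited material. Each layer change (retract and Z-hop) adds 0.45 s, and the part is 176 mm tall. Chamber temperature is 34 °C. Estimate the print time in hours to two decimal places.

Extrusion cross-section = 0.17 × 0.81 = 0.1377 mm².
Path length: 432000 mm³ / 0.1377 mm² → 3137254.9 mm.
Print-move time: 3137254.9 / 102 → 30757.4 s.
Layers = ⌈176/0.17⌉ = 1036.
Non-print overhead = 1036 × 0.45, so 466.2 s.
Altogether 30757.4 + 466.2 = 31223.6 s, i.e. 8.67 hours.

8.67 hours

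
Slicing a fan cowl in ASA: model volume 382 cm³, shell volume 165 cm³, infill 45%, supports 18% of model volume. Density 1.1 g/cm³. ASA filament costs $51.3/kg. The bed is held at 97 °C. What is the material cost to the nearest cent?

$18.70

Volume inside the shell = 382 − 165 = 217 cm³.
Deposited infill = 0.45 × 217 = 97.65 cm³.
Support: 0.18 × 382 → 68.76 cm³.
Total extruded = 165 + 97.65 + 68.76 = 331.41 cm³.
Mass = 331.41 × 1.1 = 364.551 g.
At $51.3/kg: 364.551/1000 × 51.3 = $18.70.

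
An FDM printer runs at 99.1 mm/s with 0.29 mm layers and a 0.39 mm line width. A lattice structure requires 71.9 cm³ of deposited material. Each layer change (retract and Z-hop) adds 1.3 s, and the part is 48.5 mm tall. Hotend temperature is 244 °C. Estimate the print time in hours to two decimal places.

Line area = 0.29 × 0.39 = 0.1131 mm².
Toolpath length = 71.9 cm³ / 0.1131 mm² = 71900 / 0.1131 = 635720.6 mm.
Extrusion time = 635720.6 / 99.1 = 6414.9 s.
Layers = ⌈48.5/0.29⌉ = 168.
Non-print overhead = 168 × 1.3 = 218.4 s.
Total = 6414.9 + 218.4 = 6633.3 s = 1.84 hours.

1.84 hours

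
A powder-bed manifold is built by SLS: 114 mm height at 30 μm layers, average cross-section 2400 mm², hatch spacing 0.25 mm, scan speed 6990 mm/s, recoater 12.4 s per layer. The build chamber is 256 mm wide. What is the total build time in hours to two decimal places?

14.54 hours

Number of layers: 114 / 0.03 → 3800 (rounded up).
Per-layer scan distance: 2400 / 0.25 → 9600 mm.
Laser time per layer = 9600 / 6990, so 1.3734 s.
Layer cycle: 1.3734 + 12.4 → 13.7734 s.
Total: 3800 × 13.7734 s = 52338.92 s → 14.54 hours.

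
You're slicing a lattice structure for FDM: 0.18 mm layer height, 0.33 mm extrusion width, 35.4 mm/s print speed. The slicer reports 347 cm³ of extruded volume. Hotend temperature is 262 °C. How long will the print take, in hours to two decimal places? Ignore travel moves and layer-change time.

Bead cross-section = 0.18 × 0.33, so 0.0594 mm².
Path length: 347000 mm³ / 0.0594 mm² → 5841750.8 mm.
Time extruding = 5841750.8 / 35.4 = 165021.2 s.
In the requested units: 165021.2 s = 45.84 hours.

45.84 hours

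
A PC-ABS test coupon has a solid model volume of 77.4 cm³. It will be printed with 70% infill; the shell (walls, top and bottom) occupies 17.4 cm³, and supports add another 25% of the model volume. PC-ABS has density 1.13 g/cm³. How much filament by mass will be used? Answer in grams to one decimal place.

Interior volume = 77.4 − 17.4 = 60 cm³.
Infill volume = 0.70 × 60, so 42 cm³.
Support: 0.25 × 77.4 → 19.35 cm³.
Deposited volume = 17.4 + 42 + 19.35 = 78.75 cm³.
Mass = 78.75 × 1.13, so 88.9875 g.

89.0 g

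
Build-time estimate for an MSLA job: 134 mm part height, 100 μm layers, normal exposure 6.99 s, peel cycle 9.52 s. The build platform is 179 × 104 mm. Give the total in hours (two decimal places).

6.15 hours

Number of layers: 134 / 0.1 → 1340 (rounded up).
Each layer takes: 6.99 + 9.52 → 16.51 s.
Total = 1340 × 16.51 = 22123.4 s = 6.15 hours.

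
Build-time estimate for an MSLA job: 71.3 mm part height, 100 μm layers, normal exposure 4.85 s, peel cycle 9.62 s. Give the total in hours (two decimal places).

Number of layers: 71.3 / 0.1 → 713 (rounded up).
Each layer takes = 4.85 + 9.62, so 14.47 s.
Build time: 713 × 14.47 s = 10317.11 s, i.e. 2.87 hours.

2.87 hours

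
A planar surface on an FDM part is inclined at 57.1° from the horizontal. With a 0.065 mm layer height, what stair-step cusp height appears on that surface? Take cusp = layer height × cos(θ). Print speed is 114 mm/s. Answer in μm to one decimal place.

35.3 μm

Cusp = layer height × cos(57.1°) = 0.065 × 0.5432 = 0.035308 mm = 35.3 μm.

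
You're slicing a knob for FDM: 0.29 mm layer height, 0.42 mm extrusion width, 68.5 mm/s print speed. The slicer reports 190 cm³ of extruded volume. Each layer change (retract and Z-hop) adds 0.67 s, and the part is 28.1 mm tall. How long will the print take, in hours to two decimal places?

Bead cross-section: 0.29 × 0.42 → 0.1218 mm².
Toolpath length = 190 cm³ / 0.1218 mm² = 190000 / 0.1218 = 1559934.3 mm.
Print-move time = 1559934.3 / 68.5, so 22772.8 s.
Layers = ⌈28.1/0.29⌉ = 97.
Z-hop total: 97 × 0.67 → 64.99 s.
Total = 22772.8 + 64.99 = 22837.79 s = 6.34 hours.

6.34 hours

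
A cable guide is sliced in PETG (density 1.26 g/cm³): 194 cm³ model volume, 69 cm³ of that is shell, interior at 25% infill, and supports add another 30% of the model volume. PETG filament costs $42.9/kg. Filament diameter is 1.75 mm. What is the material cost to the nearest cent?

$8.56

Volume inside the shell = 194 − 69 = 125 cm³.
Infill volume: 0.25 × 125 → 31.25 cm³.
Support = 0.30 × 194, so 58.2 cm³.
Total printed volume = 69 + 31.25 + 58.2 = 158.45 cm³.
Mass = 158.45 × 1.26, so 199.647 g.
At $42.9/kg: 199.647/1000 × 42.9 = $8.56.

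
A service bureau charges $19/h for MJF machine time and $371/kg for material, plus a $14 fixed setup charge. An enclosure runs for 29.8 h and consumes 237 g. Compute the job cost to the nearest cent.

$668.13

Time charge = 19 × 29.8 = $566.20.
Feedstock cost = 371 × 237/1000, so $87.927.
Adding setup: 566.20 + 87.927 + 14 → 668.127 ≈ $668.13.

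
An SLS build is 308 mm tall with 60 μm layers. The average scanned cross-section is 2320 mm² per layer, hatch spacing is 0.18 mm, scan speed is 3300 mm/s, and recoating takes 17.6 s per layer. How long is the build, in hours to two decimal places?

30.67 hours

Number of layers: 308 / 0.06 → 5134 (rounded up).
Hatch length per layer = 2320 / 0.18 = 12888.9 mm.
Laser time per layer = 12888.9 / 3300 = 3.9057 s.
Time per layer = 3.9057 + 17.6, so 21.5057 s.
Build time = 5134 × 21.5057 = 110410.2638 s = 30.67 hours.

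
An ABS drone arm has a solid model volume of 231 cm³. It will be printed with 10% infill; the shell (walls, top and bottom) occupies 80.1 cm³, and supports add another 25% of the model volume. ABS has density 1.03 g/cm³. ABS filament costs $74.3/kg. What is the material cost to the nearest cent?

Interior volume = 231 − 80.1 = 150.9 cm³.
Infill deposited = 0.10 × 150.9 = 15.09 cm³.
Support: 0.25 × 231 → 57.75 cm³.
Total printed volume = 80.1 + 15.09 + 57.75 = 152.94 cm³.
Mass = 152.94 × 1.03 = 157.5282 g.
Cost = 157.5282 g / 1000 × $74.3/kg = $11.70.

$11.70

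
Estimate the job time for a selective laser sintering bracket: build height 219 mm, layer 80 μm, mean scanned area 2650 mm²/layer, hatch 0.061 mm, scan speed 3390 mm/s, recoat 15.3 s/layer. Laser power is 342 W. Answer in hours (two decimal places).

Layers = ⌈219/0.08⌉ = 2738.
Scan path per layer = 2650 / 0.061 = 43442.6 mm.
Laser time per layer: 43442.6 / 3390 → 12.8149 s.
Time per layer = 12.8149 + 15.3 = 28.1149 s.
2738 layers × 28.1149 s/layer = 76978.5962 s, i.e. 21.38 hours.

21.38 hours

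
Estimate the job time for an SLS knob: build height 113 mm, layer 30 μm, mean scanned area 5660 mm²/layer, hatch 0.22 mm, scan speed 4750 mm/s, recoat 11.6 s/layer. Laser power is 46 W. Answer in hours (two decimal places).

17.81 hours

Layers = ⌈113/0.03⌉ = 3767.
Per-layer scan distance = 5660 / 0.22, so 25727.3 mm.
Scan time per layer: 25727.3 / 4750 → 5.4163 s.
Per-layer time: 5.4163 + 11.6 → 17.0163 s.
Total: 3767 × 17.0163 s = 64100.4021 s → 17.81 hours.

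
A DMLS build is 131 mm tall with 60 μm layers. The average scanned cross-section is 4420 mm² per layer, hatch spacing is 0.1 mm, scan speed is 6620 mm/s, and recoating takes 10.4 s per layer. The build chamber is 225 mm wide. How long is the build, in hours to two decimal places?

10.36 hours

Layers = ⌈131/0.06⌉ = 2184.
Scan path per layer = 4420 / 0.1 = 44200 mm.
Laser time per layer: 44200 / 6620 → 6.6767 s.
Layer cycle: 6.6767 + 10.4 → 17.0767 s.
Total: 2184 × 17.0767 s = 37295.5128 s → 10.36 hours.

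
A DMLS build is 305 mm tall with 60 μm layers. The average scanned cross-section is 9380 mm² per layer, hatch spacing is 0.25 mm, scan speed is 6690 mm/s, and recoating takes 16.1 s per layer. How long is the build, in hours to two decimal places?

Number of layers: 305 / 0.06 → 5084 (rounded up).
Scan path per layer = 9380 / 0.25 = 37520 mm.
Scan time per layer = 37520 / 6690, so 5.6084 s.
Time per layer = 5.6084 + 16.1, so 21.7084 s.
5084 layers × 21.7084 s/layer = 110365.5056 s, i.e. 30.66 hours.

30.66 hours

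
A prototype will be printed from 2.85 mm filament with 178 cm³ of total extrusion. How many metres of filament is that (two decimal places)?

27.90 m

Filament cross-section = π × (2.85/2)² = 6.3794 mm².
Length = 178 cm³ / 6.3794 mm² = 178000 / 6.3794 = 27902.31 mm = 27.90 m.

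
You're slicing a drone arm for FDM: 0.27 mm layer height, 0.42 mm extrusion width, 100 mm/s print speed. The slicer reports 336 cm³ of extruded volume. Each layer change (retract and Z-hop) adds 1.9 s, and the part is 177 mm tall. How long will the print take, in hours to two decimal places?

8.58 hours

Extrusion cross-section = 0.27 × 0.42 = 0.1134 mm².
Total extruded path = 336000/0.1134 = 2962963 mm.
Extrusion time = 2962963 / 100, so 29629.6 s.
Layer count = ceil(177 / 0.27) = 656.
Non-print overhead = 656 × 1.9, so 1246.4 s.
Total = 29629.6 + 1246.4 = 30876 s = 8.58 hours.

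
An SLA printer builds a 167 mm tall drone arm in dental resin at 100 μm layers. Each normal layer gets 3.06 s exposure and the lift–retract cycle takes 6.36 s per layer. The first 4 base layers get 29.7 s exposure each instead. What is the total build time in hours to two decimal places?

4.40 hours

Layers = ⌈167/0.1⌉ = 1670.
Bottom layers = 4 × (29.7 + 6.36), so 144.24 s.
Regular layers = 1666 × (3.06 + 6.36) = 15693.72 s.
Total = 144.24 + 15693.72 = 15837.96 s = 4.40 hours.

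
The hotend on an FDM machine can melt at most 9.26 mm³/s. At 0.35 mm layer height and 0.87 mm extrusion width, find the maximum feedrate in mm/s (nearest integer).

30 mm/s

A = 0.35 × 0.87 = 0.3045 mm².
v_max = Q/A = 9.26/0.3045 = 30.41 mm/s → 30 mm/s.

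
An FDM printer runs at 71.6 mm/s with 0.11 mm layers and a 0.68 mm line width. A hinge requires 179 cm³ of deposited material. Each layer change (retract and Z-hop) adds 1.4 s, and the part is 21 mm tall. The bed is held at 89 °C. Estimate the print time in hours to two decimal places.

Extrusion cross-section = 0.11 × 0.68 = 0.0748 mm².
Toolpath length = 179 cm³ / 0.0748 mm² = 179000 / 0.0748 = 2393048.1 mm.
Print-move time = 2393048.1 / 71.6 = 33422.5 s.
Layer count = ceil(21 / 0.11) = 191.
Z-hop total: 191 × 1.4 → 267.4 s.
Total = 33422.5 + 267.4 = 33689.9 s = 9.36 hours.

9.36 hours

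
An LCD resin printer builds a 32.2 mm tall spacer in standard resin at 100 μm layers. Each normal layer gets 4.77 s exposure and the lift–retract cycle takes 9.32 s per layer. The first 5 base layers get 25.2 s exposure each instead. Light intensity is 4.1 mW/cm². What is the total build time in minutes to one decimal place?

77.3 minutes

Number of layers: 32.2 / 0.1 → 322 (rounded up).
Base layers = 5 × (25.2 + 9.32), so 172.6 s.
Regular layers = 317 × (4.77 + 9.32) = 4466.53 s.
Sum: 172.6 + 4466.53 = 4639.13 s → 77.3 minutes.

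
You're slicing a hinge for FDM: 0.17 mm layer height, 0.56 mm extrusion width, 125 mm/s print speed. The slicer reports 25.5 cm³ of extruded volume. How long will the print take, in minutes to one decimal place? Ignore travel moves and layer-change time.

35.7 minutes

Line area: 0.17 × 0.56 → 0.0952 mm².
Total extruded path = 25500/0.0952 = 267857.1 mm.
Print-move time = 267857.1 / 125, so 2142.9 s.
In the requested units: 2142.9 s = 35.7 minutes.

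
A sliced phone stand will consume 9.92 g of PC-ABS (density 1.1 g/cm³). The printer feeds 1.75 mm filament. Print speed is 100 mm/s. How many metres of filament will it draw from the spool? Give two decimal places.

3.75 m

Volume = 9.92 g / 1.1 g·cm⁻³ = 9.0182 cm³ = 9018.2 mm³.
A = π r² = π × 0.875² = 2.4053 mm².
L = V/A = 9018.2/2.4053 = 3749.3 mm → 3.75 m.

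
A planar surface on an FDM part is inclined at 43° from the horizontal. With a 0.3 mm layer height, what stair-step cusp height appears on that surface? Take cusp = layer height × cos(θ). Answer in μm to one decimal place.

219.4 μm

Cusp = layer height × cos(43°) = 0.3 × 0.7314 = 0.21942 mm = 219.4 μm.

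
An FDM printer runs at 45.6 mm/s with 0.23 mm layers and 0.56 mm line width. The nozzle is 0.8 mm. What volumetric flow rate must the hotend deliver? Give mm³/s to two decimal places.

Extrusion cross-section = 0.23 × 0.56 = 0.1288 mm².
Volumetric flow = 45.6 × 0.1288 = 5.87 mm³/s.

5.87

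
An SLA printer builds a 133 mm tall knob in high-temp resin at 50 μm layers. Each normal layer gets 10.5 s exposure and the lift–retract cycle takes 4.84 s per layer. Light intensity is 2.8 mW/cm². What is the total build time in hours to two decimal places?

11.33 hours

Number of layers: 133 / 0.05 → 2660 (rounded up).
Each layer takes = 10.5 + 4.84, so 15.34 s.
Build time: 2660 × 15.34 s = 40804.4 s, i.e. 11.33 hours.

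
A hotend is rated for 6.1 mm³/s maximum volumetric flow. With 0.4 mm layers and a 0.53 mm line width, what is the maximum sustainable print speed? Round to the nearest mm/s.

A: 0.4 × 0.53 → 0.212 mm².
Max speed = 6.1 / 0.212 = 28.77 ≈ 29 mm/s.

29 mm/s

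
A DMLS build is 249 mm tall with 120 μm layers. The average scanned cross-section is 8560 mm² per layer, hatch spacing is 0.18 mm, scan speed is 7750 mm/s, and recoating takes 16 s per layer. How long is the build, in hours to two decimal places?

12.76 hours

Layers = ⌈249/0.12⌉ = 2075.
Per-layer scan distance = 8560 / 0.18, so 47555.6 mm.
Laser time per layer = 47555.6 / 7750 = 6.1362 s.
Layer cycle = 6.1362 + 16, so 22.1362 s.
Total: 2075 × 22.1362 s = 45932.615 s → 12.76 hours.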